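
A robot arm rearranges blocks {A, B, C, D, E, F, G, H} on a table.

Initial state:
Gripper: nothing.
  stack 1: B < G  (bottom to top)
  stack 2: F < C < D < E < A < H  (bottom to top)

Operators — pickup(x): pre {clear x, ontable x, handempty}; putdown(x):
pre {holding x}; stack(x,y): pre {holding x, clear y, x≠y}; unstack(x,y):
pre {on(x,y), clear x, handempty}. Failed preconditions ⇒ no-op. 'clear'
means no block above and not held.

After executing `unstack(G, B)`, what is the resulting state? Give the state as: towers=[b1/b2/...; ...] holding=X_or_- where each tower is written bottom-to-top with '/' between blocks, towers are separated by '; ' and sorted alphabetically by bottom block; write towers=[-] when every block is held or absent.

before: towers=[B/G; F/C/D/E/A/H] holding=-
pre[unstack(G, B)]: on(G,B) ✓, clear(G) ✓, handempty ✓
all met → apply unstack(G, B)
after:  towers=[B; F/C/D/E/A/H] holding=G

towers=[B; F/C/D/E/A/H] holding=G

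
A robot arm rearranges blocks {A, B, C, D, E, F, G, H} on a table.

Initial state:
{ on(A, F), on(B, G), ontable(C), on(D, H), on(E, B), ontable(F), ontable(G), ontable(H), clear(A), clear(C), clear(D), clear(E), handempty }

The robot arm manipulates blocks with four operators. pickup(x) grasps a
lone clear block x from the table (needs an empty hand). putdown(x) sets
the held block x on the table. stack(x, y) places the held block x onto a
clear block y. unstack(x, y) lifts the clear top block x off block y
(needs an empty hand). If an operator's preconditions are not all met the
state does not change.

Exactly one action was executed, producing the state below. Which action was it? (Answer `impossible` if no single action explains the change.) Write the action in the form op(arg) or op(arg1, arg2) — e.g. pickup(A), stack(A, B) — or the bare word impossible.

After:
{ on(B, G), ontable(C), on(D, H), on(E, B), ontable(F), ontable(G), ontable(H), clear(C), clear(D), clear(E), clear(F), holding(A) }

target: towers=[C; F; G/B/E; H/D] holding=A
     unstack(A, F) → towers=[C; F; G/B/E; H/D] holding=A  ← match
     unstack(E, B) → towers=[C; F/A; G/B; H/D] holding=E
     unstack(D, H) → towers=[C; F/A; G/B/E; H] holding=D
         pickup(C) → towers=[F/A; G/B/E; H/D] holding=C

unstack(A, F)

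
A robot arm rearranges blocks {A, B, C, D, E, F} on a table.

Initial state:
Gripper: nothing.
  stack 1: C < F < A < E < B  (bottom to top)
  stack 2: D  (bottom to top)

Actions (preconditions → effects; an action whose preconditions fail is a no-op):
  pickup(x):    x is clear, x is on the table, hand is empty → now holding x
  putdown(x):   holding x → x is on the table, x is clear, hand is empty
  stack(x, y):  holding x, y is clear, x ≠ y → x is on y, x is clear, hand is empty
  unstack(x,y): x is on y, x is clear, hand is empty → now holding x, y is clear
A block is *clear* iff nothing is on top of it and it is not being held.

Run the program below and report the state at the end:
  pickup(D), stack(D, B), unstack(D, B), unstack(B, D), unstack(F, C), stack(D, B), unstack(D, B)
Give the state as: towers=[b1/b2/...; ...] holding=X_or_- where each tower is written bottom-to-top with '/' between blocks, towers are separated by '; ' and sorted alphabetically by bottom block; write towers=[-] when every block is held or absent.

towers=[C/F/A/E/B] holding=D

step 1 (pickup(D)): towers=[C/F/A/E/B] holding=D
step 2 (stack(D, B)): towers=[C/F/A/E/B/D] holding=-
step 3 (unstack(D, B)): towers=[C/F/A/E/B] holding=D
step 4 (unstack(B, D)) [no-op]: towers=[C/F/A/E/B] holding=D
step 5 (unstack(F, C)) [no-op]: towers=[C/F/A/E/B] holding=D
step 6 (stack(D, B)): towers=[C/F/A/E/B/D] holding=-
step 7 (unstack(D, B)): towers=[C/F/A/E/B] holding=D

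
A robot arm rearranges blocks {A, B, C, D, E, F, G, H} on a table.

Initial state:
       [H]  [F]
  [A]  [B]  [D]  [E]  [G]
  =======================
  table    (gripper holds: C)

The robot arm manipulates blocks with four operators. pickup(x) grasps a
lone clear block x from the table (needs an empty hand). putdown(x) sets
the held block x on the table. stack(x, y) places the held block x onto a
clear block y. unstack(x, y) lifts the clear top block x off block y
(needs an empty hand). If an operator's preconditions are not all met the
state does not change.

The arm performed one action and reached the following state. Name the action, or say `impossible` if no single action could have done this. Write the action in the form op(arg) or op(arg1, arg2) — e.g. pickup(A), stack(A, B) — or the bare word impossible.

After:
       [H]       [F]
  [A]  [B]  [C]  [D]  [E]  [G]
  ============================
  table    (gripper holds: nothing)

putdown(C)

target: towers=[A; B/H; C; D/F; E; G] holding=-
        putdown(C) → towers=[A; B/H; C; D/F; E; G] holding=-  ← match
       stack(C, G) → towers=[A; B/H; D/F; E; G/C] holding=-
       stack(C, A) → towers=[A/C; B/H; D/F; E; G] holding=-
       stack(C, E) → towers=[A; B/H; D/F; E/C; G] holding=-
       stack(C, H) → towers=[A; B/H/C; D/F; E; G] holding=-
       stack(C, F) → towers=[A; B/H; D/F/C; E; G] holding=-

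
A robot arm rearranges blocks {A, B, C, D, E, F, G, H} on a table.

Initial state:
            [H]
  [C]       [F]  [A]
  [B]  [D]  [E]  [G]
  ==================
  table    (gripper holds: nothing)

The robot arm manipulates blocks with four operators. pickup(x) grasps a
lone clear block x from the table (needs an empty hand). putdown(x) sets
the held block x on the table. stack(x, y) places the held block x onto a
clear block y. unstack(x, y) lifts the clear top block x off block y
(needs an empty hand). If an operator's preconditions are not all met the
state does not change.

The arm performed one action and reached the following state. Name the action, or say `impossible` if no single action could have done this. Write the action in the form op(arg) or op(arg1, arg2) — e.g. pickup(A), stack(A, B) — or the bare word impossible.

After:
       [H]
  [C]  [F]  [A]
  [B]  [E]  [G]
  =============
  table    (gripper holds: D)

pickup(D)

target: towers=[B/C; E/F/H; G/A] holding=D
     unstack(A, G) → towers=[B/C; D; E/F/H; G] holding=A
     unstack(H, F) → towers=[B/C; D; E/F; G/A] holding=H
         pickup(D) → towers=[B/C; E/F/H; G/A] holding=D  ← match
     unstack(C, B) → towers=[B; D; E/F/H; G/A] holding=C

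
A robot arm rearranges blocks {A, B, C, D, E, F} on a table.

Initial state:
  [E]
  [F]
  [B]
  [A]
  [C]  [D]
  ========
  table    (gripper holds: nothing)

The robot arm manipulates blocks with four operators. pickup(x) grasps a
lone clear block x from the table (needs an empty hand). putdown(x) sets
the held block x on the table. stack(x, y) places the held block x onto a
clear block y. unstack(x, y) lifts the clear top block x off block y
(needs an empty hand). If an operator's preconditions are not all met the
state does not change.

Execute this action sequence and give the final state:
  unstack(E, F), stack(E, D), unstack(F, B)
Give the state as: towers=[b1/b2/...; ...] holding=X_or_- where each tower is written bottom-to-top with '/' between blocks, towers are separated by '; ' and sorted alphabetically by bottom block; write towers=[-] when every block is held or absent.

step 1 (unstack(E, F)): towers=[C/A/B/F; D] holding=E
step 2 (stack(E, D)): towers=[C/A/B/F; D/E] holding=-
step 3 (unstack(F, B)): towers=[C/A/B; D/E] holding=F

towers=[C/A/B; D/E] holding=F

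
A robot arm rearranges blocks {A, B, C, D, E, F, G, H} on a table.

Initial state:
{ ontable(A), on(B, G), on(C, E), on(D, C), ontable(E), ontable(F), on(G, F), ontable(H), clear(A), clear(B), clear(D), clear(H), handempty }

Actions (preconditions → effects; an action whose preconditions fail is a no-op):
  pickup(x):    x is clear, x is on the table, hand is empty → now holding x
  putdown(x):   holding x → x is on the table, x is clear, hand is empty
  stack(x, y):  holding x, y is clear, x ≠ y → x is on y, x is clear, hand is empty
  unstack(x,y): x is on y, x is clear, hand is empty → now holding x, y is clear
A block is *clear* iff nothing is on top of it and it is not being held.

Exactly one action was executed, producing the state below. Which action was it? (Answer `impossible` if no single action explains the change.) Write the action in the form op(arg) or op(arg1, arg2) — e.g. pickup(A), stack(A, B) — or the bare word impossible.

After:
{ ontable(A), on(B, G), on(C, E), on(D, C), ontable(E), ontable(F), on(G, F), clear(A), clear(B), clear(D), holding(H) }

pickup(H)

target: towers=[A; E/C/D; F/G/B] holding=H
         pickup(A) → towers=[E/C/D; F/G/B; H] holding=A
         pickup(H) → towers=[A; E/C/D; F/G/B] holding=H  ← match
     unstack(B, G) → towers=[A; E/C/D; F/G; H] holding=B
     unstack(D, C) → towers=[A; E/C; F/G/B; H] holding=D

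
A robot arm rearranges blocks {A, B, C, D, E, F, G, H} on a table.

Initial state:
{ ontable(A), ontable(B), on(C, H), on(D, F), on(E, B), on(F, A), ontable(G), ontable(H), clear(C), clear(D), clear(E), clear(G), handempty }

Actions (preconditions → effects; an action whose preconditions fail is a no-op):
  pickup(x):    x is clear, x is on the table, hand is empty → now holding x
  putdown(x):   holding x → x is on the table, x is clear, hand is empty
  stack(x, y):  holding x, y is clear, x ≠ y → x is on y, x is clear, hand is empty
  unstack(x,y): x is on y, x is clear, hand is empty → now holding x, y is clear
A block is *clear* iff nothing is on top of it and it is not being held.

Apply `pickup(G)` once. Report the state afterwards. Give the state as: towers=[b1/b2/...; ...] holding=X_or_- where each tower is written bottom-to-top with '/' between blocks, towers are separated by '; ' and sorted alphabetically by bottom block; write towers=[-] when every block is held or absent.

towers=[A/F/D; B/E; H/C] holding=G

before: towers=[A/F/D; B/E; G; H/C] holding=-
pre[pickup(G)]: clear(G) ✓, ontable(G) ✓, handempty ✓
all met → apply pickup(G)
after:  towers=[A/F/D; B/E; H/C] holding=G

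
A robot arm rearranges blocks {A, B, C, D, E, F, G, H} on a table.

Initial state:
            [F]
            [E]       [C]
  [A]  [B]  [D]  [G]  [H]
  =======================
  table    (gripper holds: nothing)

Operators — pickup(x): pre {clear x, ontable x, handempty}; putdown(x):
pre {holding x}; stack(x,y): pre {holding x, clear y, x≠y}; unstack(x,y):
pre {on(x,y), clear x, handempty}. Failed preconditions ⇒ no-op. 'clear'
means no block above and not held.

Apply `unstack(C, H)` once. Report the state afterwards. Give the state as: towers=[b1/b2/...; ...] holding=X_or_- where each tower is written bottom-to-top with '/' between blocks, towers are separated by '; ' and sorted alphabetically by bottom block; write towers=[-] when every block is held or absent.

towers=[A; B; D/E/F; G; H] holding=C

before: towers=[A; B; D/E/F; G; H/C] holding=-
pre[unstack(C, H)]: on(C,H) yes, clear(C) yes, handempty yes
all met → apply unstack(C, H)
after:  towers=[A; B; D/E/F; G; H] holding=C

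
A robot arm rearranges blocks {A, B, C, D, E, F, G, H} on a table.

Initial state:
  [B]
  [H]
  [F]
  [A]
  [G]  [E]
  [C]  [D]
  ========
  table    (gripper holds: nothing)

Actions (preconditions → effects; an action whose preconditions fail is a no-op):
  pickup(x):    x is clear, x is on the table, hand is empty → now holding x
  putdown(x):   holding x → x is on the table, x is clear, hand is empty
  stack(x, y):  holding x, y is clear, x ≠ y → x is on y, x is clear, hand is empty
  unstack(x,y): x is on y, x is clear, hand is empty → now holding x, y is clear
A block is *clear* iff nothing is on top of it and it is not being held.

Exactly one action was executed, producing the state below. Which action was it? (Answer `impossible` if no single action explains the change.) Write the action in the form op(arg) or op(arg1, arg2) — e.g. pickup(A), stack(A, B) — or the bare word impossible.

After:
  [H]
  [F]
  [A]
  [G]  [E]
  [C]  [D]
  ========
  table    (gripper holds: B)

unstack(B, H)

target: towers=[C/G/A/F/H; D/E] holding=B
     unstack(E, D) → towers=[C/G/A/F/H/B; D] holding=E
     unstack(B, H) → towers=[C/G/A/F/H; D/E] holding=B  ← match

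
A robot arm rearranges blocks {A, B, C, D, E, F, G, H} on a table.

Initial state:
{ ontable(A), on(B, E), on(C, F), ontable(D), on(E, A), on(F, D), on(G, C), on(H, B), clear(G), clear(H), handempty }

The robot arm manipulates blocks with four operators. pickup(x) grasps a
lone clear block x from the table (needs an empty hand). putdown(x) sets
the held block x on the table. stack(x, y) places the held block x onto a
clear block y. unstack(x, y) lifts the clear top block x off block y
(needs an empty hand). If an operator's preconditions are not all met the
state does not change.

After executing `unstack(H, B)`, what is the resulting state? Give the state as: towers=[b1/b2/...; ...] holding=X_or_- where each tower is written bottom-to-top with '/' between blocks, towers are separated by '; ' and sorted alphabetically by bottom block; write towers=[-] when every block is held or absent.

towers=[A/E/B; D/F/C/G] holding=H

before: towers=[A/E/B/H; D/F/C/G] holding=-
pre[unstack(H, B)]: on(H,B) ok, clear(H) ok, handempty ok
all met → apply unstack(H, B)
after:  towers=[A/E/B; D/F/C/G] holding=H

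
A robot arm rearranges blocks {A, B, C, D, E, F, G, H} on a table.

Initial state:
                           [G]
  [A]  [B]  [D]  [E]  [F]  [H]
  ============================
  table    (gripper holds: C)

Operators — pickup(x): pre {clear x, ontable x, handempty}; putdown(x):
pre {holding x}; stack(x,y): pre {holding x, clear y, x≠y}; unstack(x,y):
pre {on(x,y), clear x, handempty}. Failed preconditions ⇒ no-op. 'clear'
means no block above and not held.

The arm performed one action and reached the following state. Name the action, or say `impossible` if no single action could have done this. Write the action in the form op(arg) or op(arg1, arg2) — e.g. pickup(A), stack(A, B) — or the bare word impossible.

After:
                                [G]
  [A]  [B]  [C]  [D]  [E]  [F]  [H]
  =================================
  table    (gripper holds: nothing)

target: towers=[A; B; C; D; E; F; H/G] holding=-
        putdown(C) → towers=[A; B; C; D; E; F; H/G] holding=-  ← match
       stack(C, G) → towers=[A; B; D; E; F; H/G/C] holding=-
       stack(C, A) → towers=[A/C; B; D; E; F; H/G] holding=-
       stack(C, E) → towers=[A; B; D; E/C; F; H/G] holding=-
       stack(C, B) → towers=[A; B/C; D; E; F; H/G] holding=-
       stack(C, F) → towers=[A; B; D; E; F/C; H/G] holding=-
       stack(C, D) → towers=[A; B; D/C; E; F; H/G] holding=-

putdown(C)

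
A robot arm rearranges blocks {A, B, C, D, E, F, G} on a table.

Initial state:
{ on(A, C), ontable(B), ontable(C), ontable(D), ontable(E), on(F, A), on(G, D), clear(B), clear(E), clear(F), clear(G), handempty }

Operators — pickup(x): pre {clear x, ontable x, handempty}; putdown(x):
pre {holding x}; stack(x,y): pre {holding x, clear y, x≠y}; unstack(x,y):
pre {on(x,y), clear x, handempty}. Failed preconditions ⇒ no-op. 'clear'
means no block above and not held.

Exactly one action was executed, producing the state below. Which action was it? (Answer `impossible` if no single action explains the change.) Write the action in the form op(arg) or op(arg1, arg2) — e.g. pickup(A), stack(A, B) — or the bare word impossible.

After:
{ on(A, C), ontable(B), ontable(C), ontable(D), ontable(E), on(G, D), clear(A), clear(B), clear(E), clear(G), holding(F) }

target: towers=[B; C/A; D/G; E] holding=F
         pickup(B) → towers=[C/A/F; D/G; E] holding=B
     unstack(F, A) → towers=[B; C/A; D/G; E] holding=F  ← match
     unstack(G, D) → towers=[B; C/A/F; D; E] holding=G
         pickup(E) → towers=[B; C/A/F; D/G] holding=E

unstack(F, A)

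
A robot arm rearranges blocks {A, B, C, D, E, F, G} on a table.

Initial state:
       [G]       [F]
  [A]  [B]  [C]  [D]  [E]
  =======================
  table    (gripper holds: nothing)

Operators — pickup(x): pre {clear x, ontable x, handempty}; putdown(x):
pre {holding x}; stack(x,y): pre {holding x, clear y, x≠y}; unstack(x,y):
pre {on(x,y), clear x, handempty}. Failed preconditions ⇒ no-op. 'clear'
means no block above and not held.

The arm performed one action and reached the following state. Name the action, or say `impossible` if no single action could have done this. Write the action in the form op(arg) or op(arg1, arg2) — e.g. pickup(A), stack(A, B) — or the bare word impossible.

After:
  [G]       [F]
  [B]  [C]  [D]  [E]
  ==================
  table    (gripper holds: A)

target: towers=[B/G; C; D/F; E] holding=A
     unstack(F, D) → towers=[A; B/G; C; D; E] holding=F
     unstack(G, B) → towers=[A; B; C; D/F; E] holding=G
         pickup(A) → towers=[B/G; C; D/F; E] holding=A  ← match
         pickup(E) → towers=[A; B/G; C; D/F] holding=E
         pickup(C) → towers=[A; B/G; D/F; E] holding=C

pickup(A)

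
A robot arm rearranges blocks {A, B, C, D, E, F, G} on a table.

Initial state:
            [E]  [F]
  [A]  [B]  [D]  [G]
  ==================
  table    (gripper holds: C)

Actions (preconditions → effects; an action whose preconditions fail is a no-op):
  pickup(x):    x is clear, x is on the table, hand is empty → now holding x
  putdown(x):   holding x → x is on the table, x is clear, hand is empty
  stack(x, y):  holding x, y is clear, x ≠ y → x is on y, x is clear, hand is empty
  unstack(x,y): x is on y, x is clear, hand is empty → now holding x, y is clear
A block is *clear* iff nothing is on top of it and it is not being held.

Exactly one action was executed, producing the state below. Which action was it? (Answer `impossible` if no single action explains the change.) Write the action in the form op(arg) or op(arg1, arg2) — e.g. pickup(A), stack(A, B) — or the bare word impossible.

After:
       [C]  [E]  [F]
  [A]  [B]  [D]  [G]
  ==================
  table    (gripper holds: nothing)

stack(C, B)

target: towers=[A; B/C; D/E; G/F] holding=-
        putdown(C) → towers=[A; B; C; D/E; G/F] holding=-
       stack(C, B) → towers=[A; B/C; D/E; G/F] holding=-  ← match
       stack(C, F) → towers=[A; B; D/E; G/F/C] holding=-
       stack(C, A) → towers=[A/C; B; D/E; G/F] holding=-
       stack(C, E) → towers=[A; B; D/E/C; G/F] holding=-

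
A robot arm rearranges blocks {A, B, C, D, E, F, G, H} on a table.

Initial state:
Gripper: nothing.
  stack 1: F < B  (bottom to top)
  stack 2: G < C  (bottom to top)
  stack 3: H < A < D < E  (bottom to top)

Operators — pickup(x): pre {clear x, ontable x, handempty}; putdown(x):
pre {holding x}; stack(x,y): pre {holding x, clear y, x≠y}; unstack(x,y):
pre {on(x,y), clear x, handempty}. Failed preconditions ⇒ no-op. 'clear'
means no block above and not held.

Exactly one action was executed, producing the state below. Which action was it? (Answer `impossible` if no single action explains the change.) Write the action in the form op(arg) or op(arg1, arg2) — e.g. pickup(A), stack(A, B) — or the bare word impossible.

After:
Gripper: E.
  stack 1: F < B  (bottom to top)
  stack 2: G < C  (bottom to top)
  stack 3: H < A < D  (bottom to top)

unstack(E, D)

target: towers=[F/B; G/C; H/A/D] holding=E
     unstack(E, D) → towers=[F/B; G/C; H/A/D] holding=E  ← match
     unstack(B, F) → towers=[F; G/C; H/A/D/E] holding=B
     unstack(C, G) → towers=[F/B; G; H/A/D/E] holding=C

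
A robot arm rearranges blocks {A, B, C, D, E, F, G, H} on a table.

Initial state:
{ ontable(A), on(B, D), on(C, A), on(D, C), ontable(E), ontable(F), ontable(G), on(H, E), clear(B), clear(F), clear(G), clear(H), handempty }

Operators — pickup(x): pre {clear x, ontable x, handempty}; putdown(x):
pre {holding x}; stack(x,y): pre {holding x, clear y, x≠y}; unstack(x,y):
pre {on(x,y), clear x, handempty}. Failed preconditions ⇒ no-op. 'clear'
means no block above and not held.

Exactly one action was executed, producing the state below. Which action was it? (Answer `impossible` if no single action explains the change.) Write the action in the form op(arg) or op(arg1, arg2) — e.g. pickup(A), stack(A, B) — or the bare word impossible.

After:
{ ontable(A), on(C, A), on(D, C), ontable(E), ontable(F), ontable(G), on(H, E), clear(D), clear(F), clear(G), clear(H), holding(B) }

unstack(B, D)

target: towers=[A/C/D; E/H; F; G] holding=B
         pickup(G) → towers=[A/C/D/B; E/H; F] holding=G
     unstack(H, E) → towers=[A/C/D/B; E; F; G] holding=H
     unstack(B, D) → towers=[A/C/D; E/H; F; G] holding=B  ← match
         pickup(F) → towers=[A/C/D/B; E/H; G] holding=F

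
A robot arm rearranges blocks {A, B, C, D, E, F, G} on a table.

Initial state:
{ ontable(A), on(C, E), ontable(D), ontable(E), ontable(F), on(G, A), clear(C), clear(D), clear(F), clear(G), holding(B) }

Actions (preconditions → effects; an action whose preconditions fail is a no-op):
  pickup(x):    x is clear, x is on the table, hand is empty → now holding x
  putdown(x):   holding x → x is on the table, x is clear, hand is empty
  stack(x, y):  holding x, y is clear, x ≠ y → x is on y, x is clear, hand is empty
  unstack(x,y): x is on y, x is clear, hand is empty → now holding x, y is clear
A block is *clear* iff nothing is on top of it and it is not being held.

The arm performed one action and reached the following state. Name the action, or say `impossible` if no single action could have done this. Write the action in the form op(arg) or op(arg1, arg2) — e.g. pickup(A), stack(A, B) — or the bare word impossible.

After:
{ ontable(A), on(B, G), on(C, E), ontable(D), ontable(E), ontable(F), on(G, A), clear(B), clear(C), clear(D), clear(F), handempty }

target: towers=[A/G/B; D; E/C; F] holding=-
        putdown(B) → towers=[A/G; B; D; E/C; F] holding=-
       stack(B, F) → towers=[A/G; D; E/C; F/B] holding=-
       stack(B, G) → towers=[A/G/B; D; E/C; F] holding=-  ← match
       stack(B, D) → towers=[A/G; D/B; E/C; F] holding=-
       stack(B, C) → towers=[A/G; D; E/C/B; F] holding=-

stack(B, G)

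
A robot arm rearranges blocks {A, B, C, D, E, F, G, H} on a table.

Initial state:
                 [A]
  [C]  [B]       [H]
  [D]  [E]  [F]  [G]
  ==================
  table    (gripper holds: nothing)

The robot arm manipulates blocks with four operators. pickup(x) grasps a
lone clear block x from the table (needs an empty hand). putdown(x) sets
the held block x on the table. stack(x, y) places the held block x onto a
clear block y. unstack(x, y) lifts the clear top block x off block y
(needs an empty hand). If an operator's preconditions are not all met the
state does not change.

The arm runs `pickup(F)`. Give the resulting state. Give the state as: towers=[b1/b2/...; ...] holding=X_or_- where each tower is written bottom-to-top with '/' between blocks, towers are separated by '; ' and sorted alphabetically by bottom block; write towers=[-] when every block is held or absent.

before: towers=[D/C; E/B; F; G/H/A] holding=-
pre[pickup(F)]: clear(F) ok, ontable(F) ok, handempty ok
all met → apply pickup(F)
after:  towers=[D/C; E/B; G/H/A] holding=F

towers=[D/C; E/B; G/H/A] holding=F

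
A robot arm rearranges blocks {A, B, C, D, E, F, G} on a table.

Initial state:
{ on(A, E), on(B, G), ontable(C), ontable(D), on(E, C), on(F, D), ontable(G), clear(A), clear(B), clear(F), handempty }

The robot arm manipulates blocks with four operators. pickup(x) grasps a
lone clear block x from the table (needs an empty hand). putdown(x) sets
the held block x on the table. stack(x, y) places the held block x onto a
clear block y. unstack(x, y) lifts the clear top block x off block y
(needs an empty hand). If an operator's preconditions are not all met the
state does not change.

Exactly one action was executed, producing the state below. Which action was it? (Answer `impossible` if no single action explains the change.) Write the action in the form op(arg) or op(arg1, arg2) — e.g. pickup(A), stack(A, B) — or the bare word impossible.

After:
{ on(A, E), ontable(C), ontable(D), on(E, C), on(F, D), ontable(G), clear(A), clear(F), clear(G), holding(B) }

unstack(B, G)

target: towers=[C/E/A; D/F; G] holding=B
     unstack(B, G) → towers=[C/E/A; D/F; G] holding=B  ← match
     unstack(F, D) → towers=[C/E/A; D; G/B] holding=F
     unstack(A, E) → towers=[C/E; D/F; G/B] holding=A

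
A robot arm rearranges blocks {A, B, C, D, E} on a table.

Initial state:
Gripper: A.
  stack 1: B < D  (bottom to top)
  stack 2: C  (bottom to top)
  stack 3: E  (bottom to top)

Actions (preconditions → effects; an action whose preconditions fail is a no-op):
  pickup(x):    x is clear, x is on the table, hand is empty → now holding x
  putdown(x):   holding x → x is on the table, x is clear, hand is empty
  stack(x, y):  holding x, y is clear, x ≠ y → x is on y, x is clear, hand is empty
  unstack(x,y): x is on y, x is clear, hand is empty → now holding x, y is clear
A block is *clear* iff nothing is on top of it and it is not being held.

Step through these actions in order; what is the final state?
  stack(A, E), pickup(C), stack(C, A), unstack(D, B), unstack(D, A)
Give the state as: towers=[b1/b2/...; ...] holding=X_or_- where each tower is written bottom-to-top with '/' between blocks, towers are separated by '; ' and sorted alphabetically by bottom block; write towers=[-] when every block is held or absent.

step 1 (stack(A, E)): towers=[B/D; C; E/A] holding=-
step 2 (pickup(C)): towers=[B/D; E/A] holding=C
step 3 (stack(C, A)): towers=[B/D; E/A/C] holding=-
step 4 (unstack(D, B)): towers=[B; E/A/C] holding=D
step 5 (unstack(D, A)) [no-op]: towers=[B; E/A/C] holding=D

towers=[B; E/A/C] holding=D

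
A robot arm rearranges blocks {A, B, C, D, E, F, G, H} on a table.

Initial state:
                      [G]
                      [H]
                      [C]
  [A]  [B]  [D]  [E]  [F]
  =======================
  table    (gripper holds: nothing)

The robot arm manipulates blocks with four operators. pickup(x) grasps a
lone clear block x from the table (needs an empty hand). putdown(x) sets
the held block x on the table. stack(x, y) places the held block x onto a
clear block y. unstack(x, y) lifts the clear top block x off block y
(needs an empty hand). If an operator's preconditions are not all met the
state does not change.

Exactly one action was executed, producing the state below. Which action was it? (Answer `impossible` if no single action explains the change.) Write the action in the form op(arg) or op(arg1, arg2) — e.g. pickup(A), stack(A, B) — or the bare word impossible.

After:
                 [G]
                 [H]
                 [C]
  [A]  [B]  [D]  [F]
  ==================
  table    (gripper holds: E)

pickup(E)

target: towers=[A; B; D; F/C/H/G] holding=E
     unstack(G, H) → towers=[A; B; D; E; F/C/H] holding=G
         pickup(A) → towers=[B; D; E; F/C/H/G] holding=A
         pickup(E) → towers=[A; B; D; F/C/H/G] holding=E  ← match
         pickup(B) → towers=[A; D; E; F/C/H/G] holding=B
         pickup(D) → towers=[A; B; E; F/C/H/G] holding=D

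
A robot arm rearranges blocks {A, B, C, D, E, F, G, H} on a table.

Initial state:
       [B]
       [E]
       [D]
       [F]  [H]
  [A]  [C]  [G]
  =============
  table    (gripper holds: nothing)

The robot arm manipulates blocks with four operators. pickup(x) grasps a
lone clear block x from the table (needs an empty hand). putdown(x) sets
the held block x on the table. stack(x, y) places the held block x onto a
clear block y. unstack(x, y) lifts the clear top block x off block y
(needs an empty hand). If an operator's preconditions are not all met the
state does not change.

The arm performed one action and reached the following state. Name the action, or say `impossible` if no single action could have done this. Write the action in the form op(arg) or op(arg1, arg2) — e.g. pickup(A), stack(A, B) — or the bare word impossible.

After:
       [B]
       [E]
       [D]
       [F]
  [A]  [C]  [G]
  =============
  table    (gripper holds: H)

target: towers=[A; C/F/D/E/B; G] holding=H
         pickup(A) → towers=[C/F/D/E/B; G/H] holding=A
     unstack(H, G) → towers=[A; C/F/D/E/B; G] holding=H  ← match
     unstack(B, E) → towers=[A; C/F/D/E; G/H] holding=B

unstack(H, G)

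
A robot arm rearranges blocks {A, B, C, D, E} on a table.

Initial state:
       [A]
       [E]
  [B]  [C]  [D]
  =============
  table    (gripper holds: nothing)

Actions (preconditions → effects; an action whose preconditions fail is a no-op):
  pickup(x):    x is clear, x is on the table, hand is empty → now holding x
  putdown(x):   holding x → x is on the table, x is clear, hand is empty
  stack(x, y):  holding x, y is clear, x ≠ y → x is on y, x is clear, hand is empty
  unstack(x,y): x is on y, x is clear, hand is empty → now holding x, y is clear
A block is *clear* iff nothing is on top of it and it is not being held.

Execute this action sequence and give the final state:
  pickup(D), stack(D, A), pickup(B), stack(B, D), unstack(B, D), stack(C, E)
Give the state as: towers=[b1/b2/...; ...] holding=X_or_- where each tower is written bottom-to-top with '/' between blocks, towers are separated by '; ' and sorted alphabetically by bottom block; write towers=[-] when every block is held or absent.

step 1 (pickup(D)): towers=[B; C/E/A] holding=D
step 2 (stack(D, A)): towers=[B; C/E/A/D] holding=-
step 3 (pickup(B)): towers=[C/E/A/D] holding=B
step 4 (stack(B, D)): towers=[C/E/A/D/B] holding=-
step 5 (unstack(B, D)): towers=[C/E/A/D] holding=B
step 6 (stack(C, E)) [no-op]: towers=[C/E/A/D] holding=B

towers=[C/E/A/D] holding=B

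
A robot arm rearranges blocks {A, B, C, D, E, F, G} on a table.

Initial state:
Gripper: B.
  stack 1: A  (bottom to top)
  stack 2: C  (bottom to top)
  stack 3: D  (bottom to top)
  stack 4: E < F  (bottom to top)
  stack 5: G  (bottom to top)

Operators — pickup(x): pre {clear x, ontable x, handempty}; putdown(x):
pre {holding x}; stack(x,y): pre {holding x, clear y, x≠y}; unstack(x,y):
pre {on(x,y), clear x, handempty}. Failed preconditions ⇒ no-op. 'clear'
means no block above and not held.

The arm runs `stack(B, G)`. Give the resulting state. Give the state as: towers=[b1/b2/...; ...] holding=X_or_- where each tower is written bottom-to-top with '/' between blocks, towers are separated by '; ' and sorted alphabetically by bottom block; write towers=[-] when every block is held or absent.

towers=[A; C; D; E/F; G/B] holding=-

before: towers=[A; C; D; E/F; G] holding=B
pre[stack(B, G)]: holding(B) ok, clear(G) ok, B≠G ok
all met → apply stack(B, G)
after:  towers=[A; C; D; E/F; G/B] holding=-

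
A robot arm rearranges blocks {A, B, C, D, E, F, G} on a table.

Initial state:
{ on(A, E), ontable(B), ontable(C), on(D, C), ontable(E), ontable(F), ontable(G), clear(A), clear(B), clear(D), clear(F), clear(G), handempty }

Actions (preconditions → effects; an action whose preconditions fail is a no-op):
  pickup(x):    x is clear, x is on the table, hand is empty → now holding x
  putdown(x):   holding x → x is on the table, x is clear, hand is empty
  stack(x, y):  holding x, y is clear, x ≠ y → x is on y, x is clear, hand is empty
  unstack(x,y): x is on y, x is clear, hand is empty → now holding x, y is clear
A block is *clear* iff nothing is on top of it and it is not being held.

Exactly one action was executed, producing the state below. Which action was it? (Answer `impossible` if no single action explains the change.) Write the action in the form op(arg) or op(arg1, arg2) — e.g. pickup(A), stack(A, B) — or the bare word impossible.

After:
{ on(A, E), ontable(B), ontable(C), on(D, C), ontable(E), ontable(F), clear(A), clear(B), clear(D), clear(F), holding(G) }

target: towers=[B; C/D; E/A; F] holding=G
         pickup(B) → towers=[C/D; E/A; F; G] holding=B
         pickup(F) → towers=[B; C/D; E/A; G] holding=F
         pickup(G) → towers=[B; C/D; E/A; F] holding=G  ← match
     unstack(D, C) → towers=[B; C; E/A; F; G] holding=D
     unstack(A, E) → towers=[B; C/D; E; F; G] holding=A

pickup(G)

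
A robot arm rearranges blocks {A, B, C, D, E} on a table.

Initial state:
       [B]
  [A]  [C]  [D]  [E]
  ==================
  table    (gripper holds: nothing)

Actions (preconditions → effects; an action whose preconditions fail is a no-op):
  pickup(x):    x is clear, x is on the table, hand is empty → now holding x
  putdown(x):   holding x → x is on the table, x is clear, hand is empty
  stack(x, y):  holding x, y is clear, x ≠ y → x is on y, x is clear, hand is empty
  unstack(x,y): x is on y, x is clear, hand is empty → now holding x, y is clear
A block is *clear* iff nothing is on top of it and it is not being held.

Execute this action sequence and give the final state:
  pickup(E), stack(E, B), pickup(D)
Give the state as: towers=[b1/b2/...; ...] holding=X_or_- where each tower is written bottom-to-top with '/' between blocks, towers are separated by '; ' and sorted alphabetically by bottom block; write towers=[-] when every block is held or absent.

step 1 (pickup(E)): towers=[A; C/B; D] holding=E
step 2 (stack(E, B)): towers=[A; C/B/E; D] holding=-
step 3 (pickup(D)): towers=[A; C/B/E] holding=D

towers=[A; C/B/E] holding=D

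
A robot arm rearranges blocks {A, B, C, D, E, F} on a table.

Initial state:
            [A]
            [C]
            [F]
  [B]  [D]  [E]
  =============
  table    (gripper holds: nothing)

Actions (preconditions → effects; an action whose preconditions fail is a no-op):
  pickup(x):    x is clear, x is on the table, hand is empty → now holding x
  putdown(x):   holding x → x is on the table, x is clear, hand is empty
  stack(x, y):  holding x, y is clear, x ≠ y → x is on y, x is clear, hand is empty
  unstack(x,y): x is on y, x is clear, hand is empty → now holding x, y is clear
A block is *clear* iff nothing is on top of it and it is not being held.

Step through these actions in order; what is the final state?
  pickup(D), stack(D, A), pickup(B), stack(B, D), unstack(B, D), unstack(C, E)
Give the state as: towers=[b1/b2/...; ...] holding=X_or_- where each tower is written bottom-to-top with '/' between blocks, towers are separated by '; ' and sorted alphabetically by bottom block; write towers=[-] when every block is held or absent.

towers=[E/F/C/A/D] holding=B

step 1 (pickup(D)): towers=[B; E/F/C/A] holding=D
step 2 (stack(D, A)): towers=[B; E/F/C/A/D] holding=-
step 3 (pickup(B)): towers=[E/F/C/A/D] holding=B
step 4 (stack(B, D)): towers=[E/F/C/A/D/B] holding=-
step 5 (unstack(B, D)): towers=[E/F/C/A/D] holding=B
step 6 (unstack(C, E)) [no-op]: towers=[E/F/C/A/D] holding=B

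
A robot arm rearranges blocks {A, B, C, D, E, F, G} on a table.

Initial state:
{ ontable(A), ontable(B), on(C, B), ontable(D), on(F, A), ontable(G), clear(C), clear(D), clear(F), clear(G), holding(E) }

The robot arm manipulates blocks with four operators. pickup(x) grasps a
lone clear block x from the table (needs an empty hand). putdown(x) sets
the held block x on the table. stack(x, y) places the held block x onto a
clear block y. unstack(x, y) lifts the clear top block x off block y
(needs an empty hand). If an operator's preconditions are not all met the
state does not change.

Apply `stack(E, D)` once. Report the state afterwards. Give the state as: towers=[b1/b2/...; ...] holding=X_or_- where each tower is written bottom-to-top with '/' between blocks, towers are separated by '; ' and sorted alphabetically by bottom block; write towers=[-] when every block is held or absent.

before: towers=[A/F; B/C; D; G] holding=E
pre[stack(E, D)]: holding(E) yes, clear(D) yes, E≠D yes
all met → apply stack(E, D)
after:  towers=[A/F; B/C; D/E; G] holding=-

towers=[A/F; B/C; D/E; G] holding=-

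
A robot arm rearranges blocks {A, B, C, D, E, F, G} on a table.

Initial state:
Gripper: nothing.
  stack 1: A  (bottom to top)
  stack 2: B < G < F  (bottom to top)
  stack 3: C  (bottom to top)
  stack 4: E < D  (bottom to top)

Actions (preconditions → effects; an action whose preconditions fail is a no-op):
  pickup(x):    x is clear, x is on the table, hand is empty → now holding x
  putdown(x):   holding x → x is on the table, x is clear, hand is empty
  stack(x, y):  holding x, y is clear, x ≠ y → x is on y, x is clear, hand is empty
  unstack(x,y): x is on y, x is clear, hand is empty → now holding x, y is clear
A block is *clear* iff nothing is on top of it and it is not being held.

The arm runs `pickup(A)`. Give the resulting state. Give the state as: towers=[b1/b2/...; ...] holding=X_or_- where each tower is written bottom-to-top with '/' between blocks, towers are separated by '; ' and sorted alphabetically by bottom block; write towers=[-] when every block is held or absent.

before: towers=[A; B/G/F; C; E/D] holding=-
pre[pickup(A)]: clear(A) ok, ontable(A) ok, handempty ok
all met → apply pickup(A)
after:  towers=[B/G/F; C; E/D] holding=A

towers=[B/G/F; C; E/D] holding=A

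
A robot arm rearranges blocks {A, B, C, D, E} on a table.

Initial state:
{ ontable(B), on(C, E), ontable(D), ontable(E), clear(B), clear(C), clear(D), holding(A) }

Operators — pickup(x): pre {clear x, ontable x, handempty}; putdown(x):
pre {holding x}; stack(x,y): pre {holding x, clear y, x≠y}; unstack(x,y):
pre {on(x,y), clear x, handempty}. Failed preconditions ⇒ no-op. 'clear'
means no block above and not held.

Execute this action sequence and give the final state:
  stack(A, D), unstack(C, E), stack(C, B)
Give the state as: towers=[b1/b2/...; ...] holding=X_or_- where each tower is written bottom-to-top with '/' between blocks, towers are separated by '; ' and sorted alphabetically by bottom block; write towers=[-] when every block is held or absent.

step 1 (stack(A, D)): towers=[B; D/A; E/C] holding=-
step 2 (unstack(C, E)): towers=[B; D/A; E] holding=C
step 3 (stack(C, B)): towers=[B/C; D/A; E] holding=-

towers=[B/C; D/A; E] holding=-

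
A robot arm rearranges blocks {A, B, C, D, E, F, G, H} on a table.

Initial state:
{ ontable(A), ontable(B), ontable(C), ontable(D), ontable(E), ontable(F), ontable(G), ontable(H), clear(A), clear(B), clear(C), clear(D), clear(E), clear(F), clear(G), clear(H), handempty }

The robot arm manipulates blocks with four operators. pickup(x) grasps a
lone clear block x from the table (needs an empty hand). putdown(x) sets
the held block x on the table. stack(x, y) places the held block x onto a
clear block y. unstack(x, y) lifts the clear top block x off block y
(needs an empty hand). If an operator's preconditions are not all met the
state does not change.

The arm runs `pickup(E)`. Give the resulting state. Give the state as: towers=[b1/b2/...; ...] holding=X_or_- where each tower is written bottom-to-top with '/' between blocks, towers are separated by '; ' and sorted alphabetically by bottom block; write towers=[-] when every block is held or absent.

towers=[A; B; C; D; F; G; H] holding=E

before: towers=[A; B; C; D; E; F; G; H] holding=-
pre[pickup(E)]: clear(E) yes, ontable(E) yes, handempty yes
all met → apply pickup(E)
after:  towers=[A; B; C; D; F; G; H] holding=E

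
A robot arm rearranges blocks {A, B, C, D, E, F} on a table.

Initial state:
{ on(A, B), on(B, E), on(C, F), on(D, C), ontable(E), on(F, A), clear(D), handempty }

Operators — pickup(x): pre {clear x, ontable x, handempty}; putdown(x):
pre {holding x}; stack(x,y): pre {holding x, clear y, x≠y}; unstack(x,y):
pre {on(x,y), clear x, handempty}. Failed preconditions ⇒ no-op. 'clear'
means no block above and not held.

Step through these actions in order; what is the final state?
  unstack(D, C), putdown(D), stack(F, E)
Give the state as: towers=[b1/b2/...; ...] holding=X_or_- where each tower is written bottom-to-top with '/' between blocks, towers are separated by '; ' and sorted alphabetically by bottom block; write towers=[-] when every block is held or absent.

step 1 (unstack(D, C)): towers=[E/B/A/F/C] holding=D
step 2 (putdown(D)): towers=[D; E/B/A/F/C] holding=-
step 3 (stack(F, E)) [no-op]: towers=[D; E/B/A/F/C] holding=-

towers=[D; E/B/A/F/C] holding=-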